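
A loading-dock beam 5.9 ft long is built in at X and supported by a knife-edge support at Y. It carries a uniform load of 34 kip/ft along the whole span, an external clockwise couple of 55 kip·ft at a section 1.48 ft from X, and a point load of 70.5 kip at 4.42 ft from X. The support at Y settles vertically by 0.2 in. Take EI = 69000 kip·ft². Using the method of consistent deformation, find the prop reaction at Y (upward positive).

R_Y = 109.1 kip

Take the reaction at Y as the redundant and release it; the primary structure is a cantilever fixed at X.
Downward deflection at the released point Y due to the loads:
  UDL 34: wL⁴/(8EI) = 5150/EI
  clockwise couple 55 at a = 1.48: M₀a(2L − a)/(2EI) = 420/EI
  point load 70.5 at a = 4.42: Pa²(3L − a)/(6EI) = 3048/EI
  δ_0 = 8618/EI
Tip deflection under a unit load at Y: L³/(3EI) = 68.46/EI.
With EI = 69000 kip·ft²: δ_0 = 0.1249 ft and δ_{YY} = 0.000992 ft/kip.
Compatibility — the beam at Y must follow the support down by 0.01667 ft: δ_0 − R_Y·δ_{YY} = 0.01667, so R_Y = (0.1249 − 0.01667)/0.000992 = 109.1 kip.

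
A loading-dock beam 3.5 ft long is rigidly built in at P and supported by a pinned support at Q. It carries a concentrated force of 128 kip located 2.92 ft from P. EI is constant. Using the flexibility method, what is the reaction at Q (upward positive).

R_Q = 96.47 kip

Take the reaction at Q as the redundant and release it; the primary structure is a cantilever fixed at P.
Downward deflection at the released point Q due to the loads:
  point load 128 at a = 2.92: Pa²(3L − a)/(6EI) = 1379/EI
Flexibility coefficient — unit upward force at Q: δ_{QQ} = L³/(3EI) = 14.29/EI.
The prop prevents deflection at Q: R_Q = δ_0/δ_{QQ} = 1379/14.29 = 96.47 kip.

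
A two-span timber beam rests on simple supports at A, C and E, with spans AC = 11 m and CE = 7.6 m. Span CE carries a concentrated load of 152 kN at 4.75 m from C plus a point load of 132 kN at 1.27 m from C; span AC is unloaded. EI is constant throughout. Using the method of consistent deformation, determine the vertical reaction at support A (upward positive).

Release continuity at C by inserting a hinge; the redundant is the internal moment M_C. The primary structure is two simply-supported spans AC and CE.
Rotations at C on the released spans (each span's end-slope, ×1/EI):
  span CE: point load 152 at a = 4.75: Pab(L + b)/(6LEI) = 471.6/EI
  span CE: point load 132 at a = 1.27: Pab(L + b)/(6LEI) = 324.2/EI
  relative rotation θ_0 = (0 + 795.7)/EI = 795.7/EI
A unit hogging moment at C produces rotation L₁/(3EI) + L₂/(3EI) = 6.2/EI.
Compatibility: M_C·(L₁+L₂)/(3EI) = θ_0, giving M_C = 128.3 kN·m (hogging).
Span AC, ΣM about A with M_C applied at C: R_C^{AC}·11 = 0 + 128.3, so R_C^{AC} = 11.67 kN and R_A = 0 − 11.67 = -11.67 kN.

R_A = -11.67 kN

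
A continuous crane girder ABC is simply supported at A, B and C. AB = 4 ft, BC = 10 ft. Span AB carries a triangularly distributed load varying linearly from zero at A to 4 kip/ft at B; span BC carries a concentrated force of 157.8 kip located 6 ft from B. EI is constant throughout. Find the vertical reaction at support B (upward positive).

R_B = 135.2 kip

Release continuity at B by inserting a hinge; the redundant is the internal moment M_B. The primary structure is two simply-supported spans AB and BC.
Discontinuity in slope at B on the released structure — sum the simple-span end rotations:
  span AB: triangular load, peak 4: w₀L³/(45EI) = 5.689/EI
  span BC: point load 157.8 at a = 6: Pab(L + b)/(6LEI) = 883.7/EI
  relative rotation θ_0 = (5.689 + 883.7)/EI = 889.4/EI
A unit hogging moment at B produces rotation L₁/(3EI) + L₂/(3EI) = 4.667/EI.
Compatibility: M_B·(L₁+L₂)/(3EI) = θ_0, giving M_B = 190.6 kip·ft (hogging).
Span AB, ΣM about A with M_B applied at B: R_B^{AB}·4 = 21.33 + 190.6, so R_B^{AB} = 52.98 kip and R_A = 8 − 52.98 = -44.98 kip.
Span BC, ΣM about C: R_B^{BC}·10 = 631.2 + 190.6, so R_B^{BC} = 82.18 kip and R_C = 157.8 − 82.18 = 75.62 kip.
R_B = 52.98 + 82.18 = 135.2 kip.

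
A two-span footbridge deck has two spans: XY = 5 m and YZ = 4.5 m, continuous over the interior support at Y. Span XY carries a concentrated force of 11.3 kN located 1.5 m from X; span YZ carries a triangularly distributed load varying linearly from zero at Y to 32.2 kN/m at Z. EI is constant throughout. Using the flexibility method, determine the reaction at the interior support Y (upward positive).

Insert a hinge at Y; M_Y is the redundant, and each span becomes simply supported.
Discontinuity in slope at Y on the released structure — sum the simple-span end rotations:
  span XY: point load 11.3 at a = 1.5: Pab(L + a)/(6LEI) = 12.85/EI
  span YZ: triangular load, peak 32.2: 7w₀L³/(360EI) = 57.05/EI
  relative rotation θ_0 = (12.85 + 57.05)/EI = 69.91/EI
A unit hogging moment at Y produces rotation L₁/(3EI) + L₂/(3EI) = 3.167/EI.
Compatibility: M_Y·(L₁+L₂)/(3EI) = θ_0, giving M_Y = 22.08 kN·m (hogging).
Span XY, ΣM about X with M_Y applied at Y: R_Y^{XY}·5 = 16.95 + 22.08, so R_Y^{XY} = 7.805 kN and R_X = 11.3 − 7.805 = 3.495 kN.
Span YZ, ΣM about Z: R_Y^{YZ}·4.5 = 108.7 + 22.08, so R_Y^{YZ} = 29.06 kN and R_Z = 72.45 − 29.06 = 43.39 kN.
R_Y = 7.805 + 29.06 = 36.86 kN.

R_Y = 36.86 kN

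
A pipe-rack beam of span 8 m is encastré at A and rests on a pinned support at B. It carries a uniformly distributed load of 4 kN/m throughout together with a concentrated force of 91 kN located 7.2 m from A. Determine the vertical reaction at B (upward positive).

R_B = 89.4 kN

Take the reaction at B as the redundant and release it; the primary structure is a cantilever fixed at A.
Primary-structure tip deflection at B by superposition:
  UDL 4: wL⁴/(8EI) = 2048/EI
  point load 91 at a = 7.2: Pa²(3L − a)/(6EI) = 13209/EI
  δ_0 = 15257/EI
Tip deflection under a unit load at B: L³/(3EI) = 170.7/EI.
Compatibility at B: δ_0 − R_B·δ_{BB} = 0, so R_B = 15257/170.7 = 89.4 kN.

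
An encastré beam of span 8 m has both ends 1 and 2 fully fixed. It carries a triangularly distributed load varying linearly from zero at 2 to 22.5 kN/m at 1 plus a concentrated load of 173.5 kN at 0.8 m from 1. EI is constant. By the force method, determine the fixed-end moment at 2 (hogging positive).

Take the two fixed-end moments M_1, M_2 as redundants; the released structure is the simple span 12.
On the primary (simply-supported) span, the end slopes from the loading are:
  at 1: triangular load, peak 22.5: w₀L³/(45EI) = 256/EI
  at 2: triangular load, peak 22.5: 7w₀L³/(360EI) = 224/EI
  at 1: point load 173.5 at a = 0.8: Pab(L + b)/(6LEI) = 316.5/EI
  at 2: point load 173.5 at a = 0.8: Pab(L + a)/(6LEI) = 183.2/EI
  θ_10 = 572.5/EI,  θ_20 = 407.2/EI
Flexibility coefficients: a unit moment at one end gives L/(3EI) there and L/(6EI) at the far end, so f₁₁ = f₂₂ = 2.667/EI and f₁₂ = f₂₁ = 1.333/EI.
Compatibility — zero rotation at each built-in end:
  2.667 M_1 + 1.333 M_2 = 572.5
  1.333 M_1 + 2.667 M_2 = 407.2
Solving the pair gives M_1 = 184.4 kN·m and M_2 = 60.49 kN·m (hogging).

M_2 = 60.49 kN·m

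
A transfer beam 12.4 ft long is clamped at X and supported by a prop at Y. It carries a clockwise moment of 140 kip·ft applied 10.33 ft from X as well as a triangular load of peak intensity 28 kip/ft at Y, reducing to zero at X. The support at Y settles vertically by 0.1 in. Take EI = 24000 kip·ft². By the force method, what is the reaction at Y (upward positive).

R_Y = 111.6 kip

Choose R_Y as the redundant. The primary structure is the cantilever fixed at X.
Deflection at Y on the released cantilever, summing each load's contribution:
  clockwise couple 140 at a = 10.33: M₀a(2L − a)/(2EI) = 10463/EI
  triangular load, peak 28 at the free end: 11w₀L⁴/(120EI) = 60681/EI
  δ_0 = 71145/EI
Flexibility coefficient — unit upward force at Y: δ_{YY} = L³/(3EI) = 635.5/EI.
With EI = 24000 kip·ft²: δ_0 = 2.9644 ft and δ_{YY} = 0.026481 ft/kip.
Compatibility — the beam at Y must follow the support down by 0.008333 ft: δ_0 − R_Y·δ_{YY} = 0.008333, so R_Y = (2.9644 − 0.008333)/0.026481 = 111.6 kip.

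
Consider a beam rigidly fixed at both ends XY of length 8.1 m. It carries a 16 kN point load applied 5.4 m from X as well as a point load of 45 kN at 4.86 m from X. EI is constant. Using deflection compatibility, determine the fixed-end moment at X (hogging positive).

M_X = 44.59 kN·m

Take the two fixed-end moments M_X, M_Y as redundants; the released structure is the simple span XY.
On the primary (simply-supported) span, the end slopes from the loading are:
  at X: point load 16 at a = 5.4: Pab(L + b)/(6LEI) = 51.84/EI
  at Y: point load 16 at a = 5.4: Pab(L + a)/(6LEI) = 64.8/EI
  at X: point load 45 at a = 4.86: Pab(L + b)/(6LEI) = 165.3/EI
  at Y: point load 45 at a = 4.86: Pab(L + a)/(6LEI) = 189/EI
  θ_X0 = 217.2/EI,  θ_Y0 = 253.8/EI
Flexibility coefficients: a unit moment at one end gives L/(3EI) there and L/(6EI) at the far end, so f₁₁ = f₂₂ = 2.7/EI and f₁₂ = f₂₁ = 1.35/EI.
Compatibility — zero rotation at each built-in end:
  2.7 M_X + 1.35 M_Y = 217.2
  1.35 M_X + 2.7 M_Y = 253.8
Solving the pair gives M_X = 44.59 kN·m and M_Y = 71.69 kN·m (hogging).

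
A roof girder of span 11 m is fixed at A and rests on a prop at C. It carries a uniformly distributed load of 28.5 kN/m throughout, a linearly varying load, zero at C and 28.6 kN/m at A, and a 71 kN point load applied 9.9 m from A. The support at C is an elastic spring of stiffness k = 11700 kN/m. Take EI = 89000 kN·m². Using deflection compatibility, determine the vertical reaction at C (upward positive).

R_C = 205.9 kN

Remove the prop at C; the released (primary) structure is a cantilever built in at A.
Free-end deflection of the primary structure under the applied loading (downward +):
  UDL 28.5: wL⁴/(8EI) = 52159/EI
  triangular load, peak 28.6 at the fixed end: w₀L⁴/(30EI) = 13958/EI
  point load 71 at a = 9.9: Pa²(3L − a)/(6EI) = 26791/EI
  δ_0 = 92907/EI
Flexibility coefficient — unit upward force at C: δ_{CC} = L³/(3EI) = 443.7/EI.
With EI = 89000 kN·m²: δ_0 = 1.0439 m and δ_{CC} = 0.004985 m/kN.
Compatibility — the spring shortens by R_C/k under the reaction it provides: δ_0 − R_C·δ_{CC} = R_C/k. With 1/k = 0.000085 m/kN, R_C = δ_0 / (δ_{CC} + 1/k) = 1.0439 / (0.004985 + 0.000085) = 205.9 kN.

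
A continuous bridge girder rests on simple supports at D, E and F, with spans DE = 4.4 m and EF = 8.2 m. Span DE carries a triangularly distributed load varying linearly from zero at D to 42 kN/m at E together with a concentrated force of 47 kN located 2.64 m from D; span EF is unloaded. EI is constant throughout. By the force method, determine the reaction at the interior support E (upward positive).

R_E = 101.3 kN

Take M_E as the redundant. Released structure: two simple spans DE and EF with a hinge at E.
Discontinuity in slope at E on the released structure — sum the simple-span end rotations:
  span DE: triangular load, peak 42: w₀L³/(45EI) = 79.51/EI
  span DE: point load 47 at a = 2.64: Pab(L + a)/(6LEI) = 58.23/EI
  relative rotation θ_0 = (137.7 + 0)/EI = 137.7/EI
A unit hogging moment at E produces rotation L₁/(3EI) + L₂/(3EI) = 4.2/EI.
Slope continuity at E: θ_0 = M_E·4.2/EI, so M_E = 137.7/4.2 = 32.8 kN·m (hogging).
Span DE, ΣM about D with M_E applied at E: R_E^{DE}·4.4 = 395.1 + 32.8, so R_E^{DE} = 97.25 kN and R_D = 139.4 − 97.25 = 42.15 kN.
Span EF, ΣM about F: R_E^{EF}·8.2 = 0 + 32.8, so R_E^{EF} = 3.999 kN and R_F = 0 − 3.999 = -3.999 kN.
R_E = 97.25 + 3.999 = 101.3 kN.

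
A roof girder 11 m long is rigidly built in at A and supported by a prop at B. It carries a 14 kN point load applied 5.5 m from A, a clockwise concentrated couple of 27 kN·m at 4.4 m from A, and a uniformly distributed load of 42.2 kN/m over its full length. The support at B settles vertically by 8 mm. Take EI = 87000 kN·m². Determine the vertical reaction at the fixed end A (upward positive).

R_A = 299 kN

Release the roller at B. Primary structure: cantilever fixed at A.
Free-end deflection of the primary structure under the applied loading (downward +):
  point load 14 at a = 5.5: Pa²(3L − a)/(6EI) = 1941/EI
  clockwise couple 27 at a = 4.4: M₀a(2L − a)/(2EI) = 1045/EI
  UDL 42.2: wL⁴/(8EI) = 77231/EI
  δ_0 = 80218/EI
Flexibility coefficient — unit upward force at B: δ_{BB} = L³/(3EI) = 443.7/EI.
With EI = 87000 kN·m²: δ_0 = 0.92204 m and δ_{BB} = 0.0051 m/kN.
Compatibility — the beam at B must follow the support down by 0.008 m: δ_0 − R_B·δ_{BB} = 0.008, so R_B = (0.92204 − 0.008)/0.0051 = 179.2 kN.
Vertical equilibrium: R_A = ΣP − R_B = 478.2 − 179.2 = 299 kN.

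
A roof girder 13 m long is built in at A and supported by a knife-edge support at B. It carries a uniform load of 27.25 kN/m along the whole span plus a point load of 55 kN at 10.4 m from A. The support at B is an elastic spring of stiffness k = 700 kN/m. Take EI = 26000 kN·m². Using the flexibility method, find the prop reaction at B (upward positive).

Choose R_B as the redundant. The primary structure is the cantilever fixed at A.
Primary-structure tip deflection at B by superposition:
  UDL 27.25: wL⁴/(8EI) = 97286/EI
  point load 55 at a = 10.4: Pa²(3L − a)/(6EI) = 28356/EI
  δ_0 = 125642/EI
Tip deflection under a unit load at B: L³/(3EI) = 732.3/EI.
With EI = 26000 kN·m²: δ_0 = 4.8324 m and δ_{BB} = 0.028167 m/kN.
Compatibility — the spring shortens by R_B/k under the reaction it provides: δ_0 − R_B·δ_{BB} = R_B/k. With 1/k = 0.001429 m/kN, R_B = δ_0 / (δ_{BB} + 1/k) = 4.8324 / (0.028167 + 0.001429) = 163.3 kN.

R_B = 163.3 kN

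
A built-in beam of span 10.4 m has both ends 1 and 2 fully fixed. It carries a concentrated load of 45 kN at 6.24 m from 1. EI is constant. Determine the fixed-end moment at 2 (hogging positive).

Take the two fixed-end moments M_1, M_2 as redundants; the released structure is the simple span 12.
On the primary (simply-supported) span, the end slopes from the loading are:
  at 1: point load 45 at a = 6.24: Pab(L + b)/(6LEI) = 272.6/EI
  at 2: point load 45 at a = 6.24: Pab(L + a)/(6LEI) = 311.5/EI
  θ_10 = 272.6/EI,  θ_20 = 311.5/EI
Flexibility coefficients: a unit moment at one end gives L/(3EI) there and L/(6EI) at the far end, so f₁₁ = f₂₂ = 3.467/EI and f₁₂ = f₂₁ = 1.733/EI.
Compatibility — zero rotation at each built-in end:
  3.467 M_1 + 1.733 M_2 = 272.6
  1.733 M_1 + 3.467 M_2 = 311.5
Solving the pair gives M_1 = 44.93 kN·m and M_2 = 67.39 kN·m (hogging).

M_2 = 67.39 kN·m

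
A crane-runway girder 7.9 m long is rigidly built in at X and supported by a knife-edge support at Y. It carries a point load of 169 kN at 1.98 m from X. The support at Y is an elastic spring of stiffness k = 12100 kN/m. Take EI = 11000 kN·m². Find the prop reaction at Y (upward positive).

Remove the prop at Y; the released (primary) structure is a cantilever built in at X.
Downward deflection at the released point Y due to the loads:
  point load 169 at a = 1.98: Pa²(3L − a)/(6EI) = 2398/EI
Tip deflection under a unit load at Y: L³/(3EI) = 164.3/EI.
With EI = 11000 kN·m²: δ_0 = 0.21804 m and δ_{YY} = 0.014941 m/kN.
Compatibility — the spring shortens by R_Y/k under the reaction it provides: δ_0 − R_Y·δ_{YY} = R_Y/k. With 1/k = 0.000083 m/kN, R_Y = δ_0 / (δ_{YY} + 1/k) = 0.21804 / (0.014941 + 0.000083) = 14.51 kN.

R_Y = 14.51 kN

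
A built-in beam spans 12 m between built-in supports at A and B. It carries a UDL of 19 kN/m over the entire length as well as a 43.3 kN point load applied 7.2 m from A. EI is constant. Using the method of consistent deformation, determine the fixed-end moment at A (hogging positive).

M_A = 277.9 kN·m

Take the two fixed-end moments M_A, M_B as redundants; the released structure is the simple span AB.
End rotations of the released simple span under the applied load (×1/EI):
  at A: UDL 19: wL³/(24EI) = 1368/EI
  at B: UDL 19: wL³/(24EI) = 1368/EI
  at A: point load 43.3 at a = 7.2: Pab(L + b)/(6LEI) = 349.2/EI
  at B: point load 43.3 at a = 7.2: Pab(L + a)/(6LEI) = 399.1/EI
  θ_A0 = 1717/EI,  θ_B0 = 1767/EI
Flexibility coefficients: a unit moment at one end gives L/(3EI) there and L/(6EI) at the far end, so f₁₁ = f₂₂ = 4/EI and f₁₂ = f₂₁ = 2/EI.
Compatibility — zero rotation at each built-in end:
  4 M_A + 2 M_B = 1717
  2 M_A + 4 M_B = 1767
Solving the pair gives M_A = 277.9 kN·m and M_B = 302.8 kN·m (hogging).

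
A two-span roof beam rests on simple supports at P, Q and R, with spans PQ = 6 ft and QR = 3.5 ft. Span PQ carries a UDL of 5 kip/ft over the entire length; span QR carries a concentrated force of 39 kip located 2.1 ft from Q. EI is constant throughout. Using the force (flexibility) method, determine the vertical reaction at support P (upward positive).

Take M_Q as the redundant. Released structure: two simple spans PQ and QR with a hinge at Q.
Rotations at Q on the released spans (each span's end-slope, ×1/EI):
  span PQ: UDL 5: wL³/(24EI) = 45/EI
  span QR: point load 39 at a = 2.1: Pab(L + b)/(6LEI) = 26.75/EI
  relative rotation θ_0 = (45 + 26.75)/EI = 71.75/EI
A unit hogging moment at Q produces rotation L₁/(3EI) + L₂/(3EI) = 3.167/EI.
Slope continuity at Q: θ_0 = M_Q·3.167/EI, so M_Q = 71.75/3.167 = 22.66 kip·ft (hogging).
Span PQ, ΣM about P with M_Q applied at Q: R_Q^{PQ}·6 = 90 + 22.66, so R_Q^{PQ} = 18.78 kip and R_P = 30 − 18.78 = 11.22 kip.

R_P = 11.22 kip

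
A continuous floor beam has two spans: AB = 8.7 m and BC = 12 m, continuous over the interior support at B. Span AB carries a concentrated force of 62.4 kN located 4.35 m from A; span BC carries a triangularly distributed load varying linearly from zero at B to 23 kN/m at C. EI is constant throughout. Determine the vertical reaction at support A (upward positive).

R_A = 13.41 kN

Take M_B as the redundant. Released structure: two simple spans AB and BC with a hinge at B.
Rotations at B on the released spans (each span's end-slope, ×1/EI):
  span AB: point load 62.4 at a = 4.35: Pab(L + a)/(6LEI) = 295.2/EI
  span BC: triangular load, peak 23: 7w₀L³/(360EI) = 772.8/EI
  relative rotation θ_0 = (295.2 + 772.8)/EI = 1068/EI
A unit hogging moment at B produces rotation L₁/(3EI) + L₂/(3EI) = 6.9/EI.
Compatibility: M_B·(L₁+L₂)/(3EI) = θ_0, giving M_B = 154.8 kN·m (hogging).
Span AB, ΣM about A with M_B applied at B: R_B^{AB}·8.7 = 271.4 + 154.8, so R_B^{AB} = 48.99 kN and R_A = 62.4 − 48.99 = 13.41 kN.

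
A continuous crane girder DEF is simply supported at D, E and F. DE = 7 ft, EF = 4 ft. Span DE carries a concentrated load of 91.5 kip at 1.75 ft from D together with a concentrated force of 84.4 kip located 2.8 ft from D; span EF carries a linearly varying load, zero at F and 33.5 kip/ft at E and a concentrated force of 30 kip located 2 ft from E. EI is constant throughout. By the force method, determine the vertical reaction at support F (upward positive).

Release continuity at E by inserting a hinge; the redundant is the internal moment M_E. The primary structure is two simply-supported spans DE and EF.
End slopes at the hinge E, treating each span as simply supported:
  span DE: point load 91.5 at a = 1.75: Pab(L + a)/(6LEI) = 175.1/EI
  span DE: point load 84.4 at a = 2.8: Pab(L + a)/(6LEI) = 231.6/EI
  span EF: triangular load, peak 33.5: w₀L³/(45EI) = 47.64/EI
  span EF: point load 30 at a = 2: Pab(L + b)/(6LEI) = 30/EI
  relative rotation θ_0 = (406.7 + 77.64)/EI = 484.4/EI
A unit hogging moment at E produces rotation L₁/(3EI) + L₂/(3EI) = 3.667/EI.
Compatibility: M_E·(L₁+L₂)/(3EI) = θ_0, giving M_E = 132.1 kip·ft (hogging).
Span EF, ΣM about F: R_E^{EF}·4 = 238.7 + 132.1, so R_E^{EF} = 92.69 kip and R_F = 97 − 92.69 = 4.308 kip.

R_F = 4.308 kip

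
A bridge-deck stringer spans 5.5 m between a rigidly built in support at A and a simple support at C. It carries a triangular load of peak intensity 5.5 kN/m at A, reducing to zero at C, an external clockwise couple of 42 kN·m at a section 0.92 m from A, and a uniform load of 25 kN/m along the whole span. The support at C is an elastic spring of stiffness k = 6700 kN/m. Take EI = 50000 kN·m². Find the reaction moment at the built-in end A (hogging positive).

Remove the prop at C; the released (primary) structure is a cantilever built in at A.
Deflection at C on the released cantilever, summing each load's contribution:
  triangular load, peak 5.5 at the fixed end: w₀L⁴/(30EI) = 167.8/EI
  clockwise couple 42 at a = 0.92: M₀a(2L − a)/(2EI) = 194.7/EI
  UDL 25: wL⁴/(8EI) = 2860/EI
  δ_0 = 3222/EI
Tip deflection under a unit load at C: L³/(3EI) = 55.46/EI.
With EI = 50000 kN·m²: δ_0 = 0.064442 m and δ_{CC} = 0.001109 m/kN.
Compatibility — the spring shortens by R_C/k under the reaction it provides: δ_0 − R_C·δ_{CC} = R_C/k. With 1/k = 0.000149 m/kN, R_C = δ_0 / (δ_{CC} + 1/k) = 0.064442 / (0.001109 + 0.000149) = 51.21 kN.
Moment equilibrium about A: M_A = Σ(load moments about A) − R_C·L = 447.9 − 51.21×5.5 = 166.2 kN·m.

M_A = 166.2 kN·m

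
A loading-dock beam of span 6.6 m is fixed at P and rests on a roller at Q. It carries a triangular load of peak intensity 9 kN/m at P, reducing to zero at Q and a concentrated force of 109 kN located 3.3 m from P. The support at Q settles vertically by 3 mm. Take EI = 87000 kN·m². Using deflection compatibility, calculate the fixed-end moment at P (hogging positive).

Remove the prop at Q; the released (primary) structure is a cantilever built in at P.
Deflection at Q on the released cantilever, summing each load's contribution:
  triangular load, peak 9 at the fixed end: w₀L⁴/(30EI) = 569.2/EI
  point load 109 at a = 3.3: Pa²(3L − a)/(6EI) = 3264/EI
  δ_0 = 3834/EI
Flexibility coefficient — unit upward force at Q: δ_{QQ} = L³/(3EI) = 95.83/EI.
With EI = 87000 kN·m²: δ_0 = 0.044063 m and δ_{QQ} = 0.001102 m/kN.
Compatibility — the beam at Q must follow the support down by 0.003 m: δ_0 − R_Q·δ_{QQ} = 0.003, so R_Q = (0.044063 − 0.003)/0.001102 = 37.28 kN.
Moment equilibrium about P: M_P = Σ(load moments about P) − R_Q·L = 425 − 37.28×6.6 = 179 kN·m.

M_P = 179 kN·m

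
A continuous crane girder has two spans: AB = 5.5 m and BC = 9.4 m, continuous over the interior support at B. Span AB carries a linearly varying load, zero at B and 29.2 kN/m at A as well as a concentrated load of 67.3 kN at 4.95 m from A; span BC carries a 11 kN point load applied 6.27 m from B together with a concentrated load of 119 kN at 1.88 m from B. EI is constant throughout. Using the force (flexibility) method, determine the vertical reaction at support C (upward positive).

R_C = 16.03 kN

Release continuity at B by inserting a hinge; the redundant is the internal moment M_B. The primary structure is two simply-supported spans AB and BC.
Discontinuity in slope at B on the released structure — sum the simple-span end rotations:
  span AB: triangular load, peak 29.2: 7w₀L³/(360EI) = 94.46/EI
  span AB: point load 67.3 at a = 4.95: Pab(L + a)/(6LEI) = 58.02/EI
  span BC: point load 11 at a = 6.27: Pab(L + b)/(6LEI) = 47.96/EI
  span BC: point load 119 at a = 1.88: Pab(L + b)/(6LEI) = 504.7/EI
  relative rotation θ_0 = (152.5 + 552.7)/EI = 705.2/EI
A unit hogging moment at B produces rotation L₁/(3EI) + L₂/(3EI) = 4.967/EI.
Slope continuity at B: θ_0 = M_B·4.967/EI, so M_B = 705.2/4.967 = 142 kN·m (hogging).
Span BC, ΣM about C: R_B^{BC}·9.4 = 929.3 + 142, so R_B^{BC} = 114 kN and R_C = 130 − 114 = 16.03 kN.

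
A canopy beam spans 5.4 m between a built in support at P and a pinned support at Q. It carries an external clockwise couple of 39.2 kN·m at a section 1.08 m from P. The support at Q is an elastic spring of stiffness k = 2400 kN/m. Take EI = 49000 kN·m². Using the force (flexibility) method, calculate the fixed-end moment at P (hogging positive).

Release the roller at Q. Primary structure: cantilever fixed at P.
Downward deflection at the released point Q due to the loads:
  clockwise couple 39.2 at a = 1.08: M₀a(2L − a)/(2EI) = 205.8/EI
Flexibility coefficient — unit upward force at Q: δ_{QQ} = L³/(3EI) = 52.49/EI.
With EI = 49000 kN·m²: δ_0 = 0.004199 m and δ_{QQ} = 0.001071 m/kN.
Compatibility — the spring shortens by R_Q/k under the reaction it provides: δ_0 − R_Q·δ_{QQ} = R_Q/k. With 1/k = 0.000417 m/kN, R_Q = δ_0 / (δ_{QQ} + 1/k) = 0.004199 / (0.001071 + 0.000417) = 2.822 kN.
Moment equilibrium about P: M_P = Σ(load moments about P) − R_Q·L = 39.2 − 2.822×5.4 = 23.96 kN·m.

M_P = 23.96 kN·m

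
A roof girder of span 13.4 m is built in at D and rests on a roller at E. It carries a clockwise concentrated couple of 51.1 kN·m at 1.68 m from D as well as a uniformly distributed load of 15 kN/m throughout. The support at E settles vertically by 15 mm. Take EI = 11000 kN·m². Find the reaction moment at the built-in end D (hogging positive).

M_D = 372.5 kN·m

Release the roller at E. Primary structure: cantilever fixed at D.
Primary-structure tip deflection at E by superposition:
  clockwise couple 51.1 at a = 1.68: M₀a(2L − a)/(2EI) = 1078/EI
  UDL 15: wL⁴/(8EI) = 60453/EI
  δ_0 = 61532/EI
Tip deflection under a unit load at E: L³/(3EI) = 802/EI.
With EI = 11000 kN·m²: δ_0 = 5.5938 m and δ_{EE} = 0.072912 m/kN.
Compatibility — the beam at E must follow the support down by 0.015 m: δ_0 − R_E·δ_{EE} = 0.015, so R_E = (5.5938 − 0.015)/0.072912 = 76.51 kN.
Moment equilibrium about D: M_D = Σ(load moments about D) − R_E·L = 1398 − 76.51×13.4 = 372.5 kN·m.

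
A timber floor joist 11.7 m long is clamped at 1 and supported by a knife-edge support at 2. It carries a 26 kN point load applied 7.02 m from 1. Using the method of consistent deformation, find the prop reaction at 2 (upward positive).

R_2 = 11.23 kN

Release the roller at 2. Primary structure: cantilever fixed at 1.
Free-end deflection of the primary structure under the applied loading (downward +):
  point load 26 at a = 7.02: Pa²(3L − a)/(6EI) = 5996/EI
Tip deflection under a unit load at 2: L³/(3EI) = 533.9/EI.
The prop prevents deflection at 2: R_2 = δ_0/δ_{22} = 5996/533.9 = 11.23 kN.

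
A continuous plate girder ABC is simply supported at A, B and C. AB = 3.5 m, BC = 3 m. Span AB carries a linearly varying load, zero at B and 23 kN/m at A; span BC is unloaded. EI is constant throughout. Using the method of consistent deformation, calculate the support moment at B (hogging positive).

Take M_B as the redundant. Released structure: two simple spans AB and BC with a hinge at B.
Discontinuity in slope at B on the released structure — sum the simple-span end rotations:
  span AB: triangular load, peak 23: 7w₀L³/(360EI) = 19.17/EI
  relative rotation θ_0 = (19.17 + 0)/EI = 19.17/EI
A unit hogging moment at B produces rotation L₁/(3EI) + L₂/(3EI) = 2.167/EI.
Compatibility: M_B·(L₁+L₂)/(3EI) = θ_0, giving M_B = 8.85 kN·m (hogging).

M_B = 8.85 kN·m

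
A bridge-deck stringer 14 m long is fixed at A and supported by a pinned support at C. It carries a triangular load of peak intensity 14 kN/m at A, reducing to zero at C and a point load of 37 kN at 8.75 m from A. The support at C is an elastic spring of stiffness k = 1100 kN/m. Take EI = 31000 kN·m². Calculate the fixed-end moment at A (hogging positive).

M_A = 281.8 kN·m

Take the reaction at C as the redundant and release it; the primary structure is a cantilever fixed at A.
Downward deflection at the released point C due to the loads:
  triangular load, peak 14 at the fixed end: w₀L⁴/(30EI) = 17927/EI
  point load 37 at a = 8.75: Pa²(3L − a)/(6EI) = 15699/EI
  δ_0 = 33626/EI
Tip deflection under a unit load at C: L³/(3EI) = 914.7/EI.
With EI = 31000 kN·m²: δ_0 = 1.0847 m and δ_{CC} = 0.029505 m/kN.
Compatibility — the spring shortens by R_C/k under the reaction it provides: δ_0 − R_C·δ_{CC} = R_C/k. With 1/k = 0.000909 m/kN, R_C = δ_0 / (δ_{CC} + 1/k) = 1.0847 / (0.029505 + 0.000909) = 35.66 kN.
Moment equilibrium about A: M_A = Σ(load moments about A) − R_C·L = 781.1 − 35.66×14 = 281.8 kN·m.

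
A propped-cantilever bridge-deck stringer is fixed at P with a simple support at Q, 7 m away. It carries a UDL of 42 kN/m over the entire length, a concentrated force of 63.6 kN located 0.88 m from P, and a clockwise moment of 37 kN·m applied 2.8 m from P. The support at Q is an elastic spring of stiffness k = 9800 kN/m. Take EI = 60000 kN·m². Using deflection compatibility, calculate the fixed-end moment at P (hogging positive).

Take the reaction at Q as the redundant and release it; the primary structure is a cantilever fixed at P.
Downward deflection at the released point Q due to the loads:
  UDL 42: wL⁴/(8EI) = 12605/EI
  point load 63.6 at a = 0.88: Pa²(3L − a)/(6EI) = 165.2/EI
  clockwise couple 37 at a = 2.8: M₀a(2L − a)/(2EI) = 580.2/EI
  δ_0 = 13351/EI
Tip deflection under a unit load at Q: L³/(3EI) = 114.3/EI.
With EI = 60000 kN·m²: δ_0 = 0.22251 m and δ_{QQ} = 0.001906 m/kN.
Compatibility — the spring shortens by R_Q/k under the reaction it provides: δ_0 − R_Q·δ_{QQ} = R_Q/k. With 1/k = 0.000102 m/kN, R_Q = δ_0 / (δ_{QQ} + 1/k) = 0.22251 / (0.001906 + 0.000102) = 110.8 kN.
Moment equilibrium about P: M_P = Σ(load moments about P) − R_Q·L = 1122 − 110.8×7 = 346.1 kN·m.

M_P = 346.1 kN·m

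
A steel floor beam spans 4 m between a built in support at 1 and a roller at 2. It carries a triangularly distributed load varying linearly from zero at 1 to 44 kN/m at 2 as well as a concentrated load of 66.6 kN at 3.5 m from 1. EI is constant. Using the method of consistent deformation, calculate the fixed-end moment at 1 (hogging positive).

M_1 = 57.46 kN·m

Take the reaction at 2 as the redundant and release it; the primary structure is a cantilever fixed at 1.
Deflection at 2 on the released cantilever, summing each load's contribution:
  triangular load, peak 44 at the free end: 11w₀L⁴/(120EI) = 1033/EI
  point load 66.6 at a = 3.5: Pa²(3L − a)/(6EI) = 1156/EI
  δ_0 = 2188/EI
Tip deflection under a unit load at 2: L³/(3EI) = 21.33/EI.
Compatibility at 2: δ_0 − R_2·δ_{22} = 0, so R_2 = 2188/21.33 = 102.6 kN.
Moment equilibrium about 1: M_1 = Σ(load moments about 1) − R_2·L = 467.8 − 102.6×4 = 57.46 kN·m.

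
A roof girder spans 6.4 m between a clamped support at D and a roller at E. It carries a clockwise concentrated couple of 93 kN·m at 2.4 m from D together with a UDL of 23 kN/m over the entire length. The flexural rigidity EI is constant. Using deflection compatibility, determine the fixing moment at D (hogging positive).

Remove the prop at E; the released (primary) structure is a cantilever built in at D.
Free-end deflection of the primary structure under the applied loading (downward +):
  clockwise couple 93 at a = 2.4: M₀a(2L − a)/(2EI) = 1161/EI
  UDL 23: wL⁴/(8EI) = 4823/EI
  δ_0 = 5984/EI
Flexibility coefficient — unit upward force at E: δ_{EE} = L³/(3EI) = 87.38/EI.
Compatibility at E: δ_0 − R_E·δ_{EE} = 0, so R_E = 5984/87.38 = 68.48 kN.
Moment equilibrium about D: M_D = Σ(load moments about D) − R_E·L = 564 − 68.48×6.4 = 125.8 kN·m.

M_D = 125.8 kN·m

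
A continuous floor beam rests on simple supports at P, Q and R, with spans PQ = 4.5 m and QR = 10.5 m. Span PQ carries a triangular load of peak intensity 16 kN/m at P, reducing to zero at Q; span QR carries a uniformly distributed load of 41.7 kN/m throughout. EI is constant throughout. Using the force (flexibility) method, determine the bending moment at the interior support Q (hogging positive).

Release continuity at Q by inserting a hinge; the redundant is the internal moment M_Q. The primary structure is two simply-supported spans PQ and QR.
End slopes at the hinge Q, treating each span as simply supported:
  span PQ: triangular load, peak 16: 7w₀L³/(360EI) = 28.35/EI
  span QR: UDL 41.7: wL³/(24EI) = 2011/EI
  relative rotation θ_0 = (28.35 + 2011)/EI = 2040/EI
A unit hogging moment at Q produces rotation L₁/(3EI) + L₂/(3EI) = 5/EI.
Compatibility: M_Q·(L₁+L₂)/(3EI) = θ_0, giving M_Q = 407.9 kN·m (hogging).

M_Q = 407.9 kN·m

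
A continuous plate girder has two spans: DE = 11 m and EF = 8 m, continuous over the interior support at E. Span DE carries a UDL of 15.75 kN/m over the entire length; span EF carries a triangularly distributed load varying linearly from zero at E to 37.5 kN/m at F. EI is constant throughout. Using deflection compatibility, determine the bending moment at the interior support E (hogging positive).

Release continuity at E by inserting a hinge; the redundant is the internal moment M_E. The primary structure is two simply-supported spans DE and EF.
End slopes at the hinge E, treating each span as simply supported:
  span DE: UDL 15.75: wL³/(24EI) = 873.5/EI
  span EF: triangular load, peak 37.5: 7w₀L³/(360EI) = 373.3/EI
  relative rotation θ_0 = (873.5 + 373.3)/EI = 1247/EI
A unit hogging moment at E produces rotation L₁/(3EI) + L₂/(3EI) = 6.333/EI.
Compatibility: M_E·(L₁+L₂)/(3EI) = θ_0, giving M_E = 196.9 kN·m (hogging).

M_E = 196.9 kN·m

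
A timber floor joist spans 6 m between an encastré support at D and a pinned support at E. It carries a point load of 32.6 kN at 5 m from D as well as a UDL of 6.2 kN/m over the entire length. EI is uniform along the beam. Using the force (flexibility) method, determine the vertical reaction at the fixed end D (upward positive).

R_D = 31.32 kN

Take the reaction at E as the redundant and release it; the primary structure is a cantilever fixed at D.
Downward deflection at the released point E due to the loads:
  point load 32.6 at a = 5: Pa²(3L − a)/(6EI) = 1766/EI
  UDL 6.2: wL⁴/(8EI) = 1004/EI
  δ_0 = 2770/EI
Flexibility coefficient — unit upward force at E: δ_{EE} = L³/(3EI) = 72/EI.
The prop prevents deflection at E: R_E = δ_0/δ_{EE} = 2770/72 = 38.48 kN.
Vertical equilibrium: R_D = ΣP − R_E = 69.8 − 38.48 = 31.32 kN.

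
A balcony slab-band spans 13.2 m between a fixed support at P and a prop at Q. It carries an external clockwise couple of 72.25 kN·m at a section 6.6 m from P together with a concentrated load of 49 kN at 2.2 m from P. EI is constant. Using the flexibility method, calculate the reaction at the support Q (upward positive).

R_Q = 8.086 kN

Release the roller at Q. Primary structure: cantilever fixed at P.
Deflection at Q on the released cantilever, summing each load's contribution:
  clockwise couple 72.25 at a = 6.6: M₀a(2L − a)/(2EI) = 4721/EI
  point load 49 at a = 2.2: Pa²(3L − a)/(6EI) = 1478/EI
  δ_0 = 6199/EI
Tip deflection under a unit load at Q: L³/(3EI) = 766.7/EI.
The prop prevents deflection at Q: R_Q = δ_0/δ_{QQ} = 6199/766.7 = 8.086 kN.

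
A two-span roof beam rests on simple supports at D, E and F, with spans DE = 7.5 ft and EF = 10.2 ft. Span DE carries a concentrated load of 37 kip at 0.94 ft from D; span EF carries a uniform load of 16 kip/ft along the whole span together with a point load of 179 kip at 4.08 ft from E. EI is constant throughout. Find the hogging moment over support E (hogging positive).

M_E = 329.2 kip·ft

Release continuity at E by inserting a hinge; the redundant is the internal moment M_E. The primary structure is two simply-supported spans DE and EF.
Rotations at E on the released spans (each span's end-slope, ×1/EI):
  span DE: point load 37 at a = 0.94: Pab(L + a)/(6LEI) = 42.79/EI
  span EF: UDL 16: wL³/(24EI) = 707.5/EI
  span EF: point load 179 at a = 4.08: Pab(L + b)/(6LEI) = 1192/EI
  relative rotation θ_0 = (42.79 + 1899)/EI = 1942/EI
A unit hogging moment at E produces rotation L₁/(3EI) + L₂/(3EI) = 5.9/EI.
Compatibility: M_E·(L₁+L₂)/(3EI) = θ_0, giving M_E = 329.2 kip·ft (hogging).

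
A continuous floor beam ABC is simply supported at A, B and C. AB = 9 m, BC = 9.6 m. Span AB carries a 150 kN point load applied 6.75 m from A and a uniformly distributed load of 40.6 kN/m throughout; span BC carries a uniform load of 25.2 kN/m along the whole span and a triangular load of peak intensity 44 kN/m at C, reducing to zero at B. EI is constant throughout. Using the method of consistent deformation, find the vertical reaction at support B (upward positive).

R_B = 611 kN

Insert a hinge at B; M_B is the redundant, and each span becomes simply supported.
Discontinuity in slope at B on the released structure — sum the simple-span end rotations:
  span AB: point load 150 at a = 6.75: Pab(L + a)/(6LEI) = 664.5/EI
  span AB: UDL 40.6: wL³/(24EI) = 1233/EI
  span BC: UDL 25.2: wL³/(24EI) = 929/EI
  span BC: triangular load, peak 44: 7w₀L³/(360EI) = 756.9/EI
  relative rotation θ_0 = (1898 + 1686)/EI = 3584/EI
A unit hogging moment at B produces rotation L₁/(3EI) + L₂/(3EI) = 6.2/EI.
Slope continuity at B: θ_0 = M_B·6.2/EI, so M_B = 3584/6.2 = 578 kN·m (hogging).
Span AB, ΣM about A with M_B applied at B: R_B^{AB}·9 = 2657 + 578, so R_B^{AB} = 359.4 kN and R_A = 515.4 − 359.4 = 156 kN.
Span BC, ΣM about C: R_B^{BC}·9.6 = 1837 + 578, so R_B^{BC} = 251.6 kN and R_C = 453.1 − 251.6 = 201.6 kN.
R_B = 359.4 + 251.6 = 611 kN.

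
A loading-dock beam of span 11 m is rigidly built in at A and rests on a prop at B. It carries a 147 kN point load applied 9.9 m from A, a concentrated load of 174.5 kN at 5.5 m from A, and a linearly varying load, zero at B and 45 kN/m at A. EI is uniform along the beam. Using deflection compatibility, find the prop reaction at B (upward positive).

Take the reaction at B as the redundant and release it; the primary structure is a cantilever fixed at A.
Deflection at B on the released cantilever, summing each load's contribution:
  point load 147 at a = 9.9: Pa²(3L − a)/(6EI) = 55469/EI
  point load 174.5 at a = 5.5: Pa²(3L − a)/(6EI) = 24194/EI
  triangular load, peak 45 at the fixed end: w₀L⁴/(30EI) = 21962/EI
  δ_0 = 101624/EI
Flexibility coefficient — unit upward force at B: δ_{BB} = L³/(3EI) = 443.7/EI.
The prop prevents deflection at B: R_B = δ_0/δ_{BB} = 101624/443.7 = 229.1 kN.

R_B = 229.1 kN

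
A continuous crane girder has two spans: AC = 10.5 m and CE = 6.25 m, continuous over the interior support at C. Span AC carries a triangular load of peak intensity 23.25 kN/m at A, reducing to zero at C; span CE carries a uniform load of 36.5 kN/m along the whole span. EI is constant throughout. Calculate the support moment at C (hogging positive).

Take M_C as the redundant. Released structure: two simple spans AC and CE with a hinge at C.
Discontinuity in slope at C on the released structure — sum the simple-span end rotations:
  span AC: triangular load, peak 23.25: 7w₀L³/(360EI) = 523.3/EI
  span CE: UDL 36.5: wL³/(24EI) = 371.3/EI
  relative rotation θ_0 = (523.3 + 371.3)/EI = 894.6/EI
A unit hogging moment at C produces rotation L₁/(3EI) + L₂/(3EI) = 5.583/EI.
Compatibility: M_C·(L₁+L₂)/(3EI) = θ_0, giving M_C = 160.2 kN·m (hogging).

M_C = 160.2 kN·m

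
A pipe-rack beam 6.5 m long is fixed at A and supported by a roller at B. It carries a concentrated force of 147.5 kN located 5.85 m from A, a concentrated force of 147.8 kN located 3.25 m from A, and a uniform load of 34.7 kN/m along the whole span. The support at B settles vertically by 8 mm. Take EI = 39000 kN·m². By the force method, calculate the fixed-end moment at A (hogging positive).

Release the roller at B. Primary structure: cantilever fixed at A.
Free-end deflection of the primary structure under the applied loading (downward +):
  point load 147.5 at a = 5.85: Pa²(3L − a)/(6EI) = 11484/EI
  point load 147.8 at a = 3.25: Pa²(3L − a)/(6EI) = 4228/EI
  UDL 34.7: wL⁴/(8EI) = 7743/EI
  δ_0 = 23455/EI
Flexibility coefficient — unit upward force at B: δ_{BB} = L³/(3EI) = 91.54/EI.
With EI = 39000 kN·m²: δ_0 = 0.6014 m and δ_{BB} = 0.002347 m/kN.
Compatibility — the beam at B must follow the support down by 0.008 m: δ_0 − R_B·δ_{BB} = 0.008, so R_B = (0.6014 − 0.008)/0.002347 = 252.8 kN.
Moment equilibrium about A: M_A = Σ(load moments about A) − R_B·L = 2076 − 252.8×6.5 = 433 kN·m.

M_A = 433 kN·m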